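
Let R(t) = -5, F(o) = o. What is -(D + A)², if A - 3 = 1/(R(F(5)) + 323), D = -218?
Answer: -4674320161/101124 ≈ -46224.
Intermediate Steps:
A = 955/318 (A = 3 + 1/(-5 + 323) = 3 + 1/318 = 955/318 ≈ 3.0031)
-(D + A)² = -(-218 + 955/318)² = -(-68369/318)² = -1*4674320161/101124 = -4674320161/101124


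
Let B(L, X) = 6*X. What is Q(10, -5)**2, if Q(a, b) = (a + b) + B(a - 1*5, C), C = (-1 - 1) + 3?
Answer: 121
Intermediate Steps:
C = 1 (C = -2 + 3 = 1)
Q(a, b) = 6 + a + b (Q(a, b) = (a + b) + 6*1 = (a + b) + 6 = 6 + a + b)
Q(10, -5)**2 = (6 + 10 - 5)**2 = 11**2 = 121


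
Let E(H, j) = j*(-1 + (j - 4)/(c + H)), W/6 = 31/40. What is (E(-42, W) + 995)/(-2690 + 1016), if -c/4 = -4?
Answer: -792187/1339200 ≈ -0.59154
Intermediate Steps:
c = 16 (c = -4*(-4) = 16)
W = 93/20 (W = 6*(31/40) = 93/20 ≈ 4.6500)
E(H, j) = j*(-1 + (-4 + j)/(16 + H)) (E(H, j) = j*(-1 + (j - 4)/(16 + H)) = j*(-1 + (-4 + j)/(16 + H)))
(E(-42, W) + 995)/(-2690 + 1016) = (93*(-20 + 93/20 - 1*(-42))/(20*(16 - 42)) + 995)/(-2690 + 1016) = ((93/20)*(-20 + 93/20 + 42)/(-26) + 995)/(-1674) = ((93/20)*(-1/26)*(533/20) + 995)*(-1/1674) = (-3813/800 + 995)*(-1/1674) = (792187/800)*(-1/1674) = -792187/1339200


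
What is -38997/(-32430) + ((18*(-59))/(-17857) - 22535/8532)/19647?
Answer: 19453066746070631/16178985613865340 ≈ 1.2024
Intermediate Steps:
-38997/(-32430) + ((18*(-59))/(-17857) - 22535/8532)/19647 = -38997*(-1/32430) + (-1062*(-1/17857) - 22535*1/8532)*(1/19647) = 12999/10810 + (1062/17857 - 22535/8532)*(1/19647) = 12999/10810 - 393346511/152355924*1/19647 = 12999/10810 - 393346511/2993336838828 = 19453066746070631/16178985613865340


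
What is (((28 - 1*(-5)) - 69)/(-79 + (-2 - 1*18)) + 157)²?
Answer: 2996361/121 ≈ 24763.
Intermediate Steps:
(((28 - 1*(-5)) - 69)/(-79 + (-2 - 1*18)) + 157)² = (((28 + 5) - 69)/(-79 + (-2 - 18)) + 157)² = ((33 - 69)/(-79 - 20) + 157)² = (-36/(-99) + 157)² = (-36*(-1/99) + 157)² = (4/11 + 157)² = (1731/11)² = 2996361/121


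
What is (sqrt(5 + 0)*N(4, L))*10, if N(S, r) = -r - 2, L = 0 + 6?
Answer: -80*sqrt(5) ≈ -178.89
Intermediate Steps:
L = 6
N(S, r) = -2 - r
(sqrt(5 + 0)*N(4, L))*10 = (sqrt(5 + 0)*(-2 - 1*6))*10 = (sqrt(5)*(-2 - 6))*10 = (sqrt(5)*(-8))*10 = -8*sqrt(5)*10 = -80*sqrt(5)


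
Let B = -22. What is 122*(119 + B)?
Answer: 11834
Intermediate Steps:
122*(119 + B) = 122*(119 - 22) = 122*97 = 11834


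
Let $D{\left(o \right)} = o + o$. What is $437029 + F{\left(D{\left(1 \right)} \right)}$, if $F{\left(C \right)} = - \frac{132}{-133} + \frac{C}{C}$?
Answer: $\frac{58125122}{133} \approx 4.3703 \cdot 10^{5}$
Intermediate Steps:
$D{\left(o \right)} = 2 o$
$F{\left(C \right)} = \frac{265}{133}$ ($F{\left(C \right)} = \left(-132\right) \left(- \frac{1}{133}\right) + 1 = \frac{132}{133} + 1 = \frac{265}{133}$)
$437029 + F{\left(D{\left(1 \right)} \right)} = 437029 + \frac{265}{133} = \frac{58125122}{133}$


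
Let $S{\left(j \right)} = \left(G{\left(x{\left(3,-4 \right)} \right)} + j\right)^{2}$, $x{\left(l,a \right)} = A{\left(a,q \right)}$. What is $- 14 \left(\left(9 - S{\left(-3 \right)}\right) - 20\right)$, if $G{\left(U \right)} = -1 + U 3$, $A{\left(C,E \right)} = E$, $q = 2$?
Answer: $210$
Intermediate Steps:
$x{\left(l,a \right)} = 2$
$G{\left(U \right)} = -1 + 3 U$
$S{\left(j \right)} = \left(5 + j\right)^{2}$ ($S{\left(j \right)} = \left(\left(-1 + 3 \cdot 2\right) + j\right)^{2} = \left(\left(-1 + 6\right) + j\right)^{2} = \left(5 + j\right)^{2}$)
$- 14 \left(\left(9 - S{\left(-3 \right)}\right) - 20\right) = - 14 \left(\left(9 - \left(5 - 3\right)^{2}\right) - 20\right) = - 14 \left(\left(9 - 2^{2}\right) - 20\right) = - 14 \left(\left(9 - 4\right) - 20\right) = - 14 \left(5 - 20\right) = \left(-14\right) \left(-15\right) = 210$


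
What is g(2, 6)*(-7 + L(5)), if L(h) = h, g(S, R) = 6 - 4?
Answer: -4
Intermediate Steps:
g(S, R) = 2
g(2, 6)*(-7 + L(5)) = 2*(-7 + 5) = 2*(-2) = -4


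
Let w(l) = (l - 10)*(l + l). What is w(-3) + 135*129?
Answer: 17493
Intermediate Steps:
w(l) = 2*l*(-10 + l) (w(l) = (-10 + l)*(2*l) = 2*l*(-10 + l))
w(-3) + 135*129 = 2*(-3)*(-10 - 3) + 135*129 = 2*(-3)*(-13) + 17415 = 78 + 17415 = 17493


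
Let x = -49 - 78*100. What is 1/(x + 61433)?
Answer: 1/53584 ≈ 1.8662e-5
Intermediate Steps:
x = -7849 (x = -49 - 7800 = -7849)
1/(x + 61433) = 1/(-7849 + 61433) = 1/53584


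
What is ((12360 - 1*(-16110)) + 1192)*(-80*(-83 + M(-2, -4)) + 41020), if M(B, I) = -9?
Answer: 1435047560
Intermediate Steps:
((12360 - 1*(-16110)) + 1192)*(-80*(-83 + M(-2, -4)) + 41020) = ((12360 - 1*(-16110)) + 1192)*(-80*(-83 - 9) + 41020) = ((12360 + 16110) + 1192)*(-80*(-92) + 41020) = (28470 + 1192)*(7360 + 41020) = 29662*48380 = 1435047560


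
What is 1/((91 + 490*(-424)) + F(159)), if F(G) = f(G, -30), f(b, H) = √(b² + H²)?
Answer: -69223/14375462460 - √2909/14375462460 ≈ -4.8191e-6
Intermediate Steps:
f(b, H) = √(H² + b²)
F(G) = √(900 + G²) (F(G) = √((-30)² + G²) = √(900 + G²))
1/((91 + 490*(-424)) + F(159)) = 1/((91 + 490*(-424)) + √(900 + 159²)) = 1/((91 - 207760) + √(900 + 25281)) = 1/(-207669 + √26181) = 1/(-207669 + 3*√2909)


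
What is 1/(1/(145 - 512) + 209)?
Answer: 367/76702 ≈ 0.0047847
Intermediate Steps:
1/(1/(145 - 512) + 209) = 1/(1/(-367) + 209) = 1/(-1/367 + 209) = 1/(76702/367) = 367/76702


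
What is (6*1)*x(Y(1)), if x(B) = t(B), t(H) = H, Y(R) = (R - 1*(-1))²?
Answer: 24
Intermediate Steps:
Y(R) = (1 + R)² (Y(R) = (R + 1)² = (1 + R)²)
x(B) = B
(6*1)*x(Y(1)) = (6*1)*(1 + 1)² = 6*2² = 6*4 = 24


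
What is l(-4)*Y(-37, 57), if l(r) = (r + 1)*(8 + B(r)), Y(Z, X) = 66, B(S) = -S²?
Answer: 1584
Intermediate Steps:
l(r) = (1 + r)*(8 - r²) (l(r) = (r + 1)*(8 - r²) = (1 + r)*(8 - r²))
l(-4)*Y(-37, 57) = (8 - 1*(-4)² - 1*(-4)³ + 8*(-4))*66 = (8 - 1*16 - 1*(-64) - 32)*66 = (8 - 16 + 64 - 32)*66 = 24*66 = 1584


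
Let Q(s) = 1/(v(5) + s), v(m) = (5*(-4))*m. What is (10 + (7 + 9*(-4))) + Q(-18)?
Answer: -2243/118 ≈ -19.008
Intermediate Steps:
v(m) = -20*m
Q(s) = 1/(-100 + s) (Q(s) = 1/(-20*5 + s) = 1/(-100 + s))
(10 + (7 + 9*(-4))) + Q(-18) = (10 + (7 + 9*(-4))) + 1/(-100 - 18) = (10 + (7 - 36)) + 1/(-118) = (10 - 29) - 1/118 = -19 - 1/118 = -2243/118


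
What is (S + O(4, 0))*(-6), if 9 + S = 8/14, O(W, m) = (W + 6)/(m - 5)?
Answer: 438/7 ≈ 62.571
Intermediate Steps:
O(W, m) = (6 + W)/(-5 + m)
S = -59/7 (S = -9 + 8/14 = -9 + 8*(1/14) = -9 + 4/7 = -59/7 ≈ -8.4286)
(S + O(4, 0))*(-6) = (-59/7 + (6 + 4)/(-5 + 0))*(-6) = (-59/7 + 10/(-5))*(-6) = (-59/7 - ⅕*10)*(-6) = (-59/7 - 2)*(-6) = -73/7*(-6) = 438/7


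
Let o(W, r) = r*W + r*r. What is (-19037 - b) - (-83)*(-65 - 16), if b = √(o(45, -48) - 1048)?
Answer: -25760 - 2*I*√226 ≈ -25760.0 - 30.067*I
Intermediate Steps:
o(W, r) = r² + W*r (o(W, r) = W*r + r² = r² + W*r)
b = 2*I*√226 (b = √(-48*(45 - 48) - 1048) = √(-48*(-3) - 1048) = √(144 - 1048) = √(-904) = 2*I*√226 ≈ 30.067*I)
(-19037 - b) - (-83)*(-65 - 16) = (-19037 - 2*I*√226) - (-83)*(-65 - 16) = (-19037 - 2*I*√226) - (-83)*(-81) = (-19037 - 2*I*√226) - 1*6723 = (-19037 - 2*I*√226) - 6723 = -25760 - 2*I*√226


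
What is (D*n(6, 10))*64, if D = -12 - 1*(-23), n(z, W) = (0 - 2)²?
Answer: 2816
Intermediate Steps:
n(z, W) = 4 (n(z, W) = (-2)² = 4)
D = 11 (D = -12 + 23 = 11)
(D*n(6, 10))*64 = (11*4)*64 = 44*64 = 2816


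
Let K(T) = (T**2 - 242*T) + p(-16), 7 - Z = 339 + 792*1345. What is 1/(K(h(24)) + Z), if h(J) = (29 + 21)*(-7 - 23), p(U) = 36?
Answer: 1/1547464 ≈ 6.4622e-7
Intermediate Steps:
h(J) = -1500 (h(J) = 50*(-30) = -1500)
Z = -1065572 (Z = 7 - (339 + 792*1345) = 7 - (339 + 1065240) = 7 - 1*1065579 = 7 - 1065579 = -1065572)
K(T) = 36 + T**2 - 242*T (K(T) = (T**2 - 242*T) + 36 = 36 + T**2 - 242*T)
1/(K(h(24)) + Z) = 1/((36 + (-1500)**2 - 242*(-1500)) - 1065572) = 1/((36 + 2250000 + 363000) - 1065572) = 1/(2613036 - 1065572) = 1/1547464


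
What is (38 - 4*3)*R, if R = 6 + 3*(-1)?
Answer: 78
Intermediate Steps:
R = 3 (R = 6 - 3 = 3)
(38 - 4*3)*R = (38 - 4*3)*3 = (38 - 12)*3 = 26*3 = 78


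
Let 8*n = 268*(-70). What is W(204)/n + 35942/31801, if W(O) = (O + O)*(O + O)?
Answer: -744205382/10653335 ≈ -69.857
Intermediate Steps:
n = -2345 (n = (268*(-70))/8 = (⅛)*(-18760) = -2345)
W(O) = 4*O² (W(O) = (2*O)*(2*O) = 4*O²)
W(204)/n + 35942/31801 = (4*204²)/(-2345) + 35942/31801 = (4*41616)*(-1/2345) + 35942*(1/31801) = 166464*(-1/2345) + 35942/31801 = -166464/2345 + 35942/31801 = -744205382/10653335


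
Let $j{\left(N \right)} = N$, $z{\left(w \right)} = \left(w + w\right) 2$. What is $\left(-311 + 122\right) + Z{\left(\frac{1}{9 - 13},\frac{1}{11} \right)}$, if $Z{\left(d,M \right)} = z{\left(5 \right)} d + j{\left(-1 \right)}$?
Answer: $-195$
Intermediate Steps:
$z{\left(w \right)} = 4 w$ ($z{\left(w \right)} = 2 w 2 = 4 w$)
$Z{\left(d,M \right)} = -1 + 20 d$ ($Z{\left(d,M \right)} = 4 \cdot 5 d - 1 = 20 d - 1 = -1 + 20 d$)
$\left(-311 + 122\right) + Z{\left(\frac{1}{9 - 13},\frac{1}{11} \right)} = \left(-311 + 122\right) + \left(-1 + \frac{20}{9 - 13}\right) = -189 + \left(-1 + \frac{20}{-4}\right) = -189 + \left(-1 + 20 \left(- \frac{1}{4}\right)\right) = -189 - 6 = -195$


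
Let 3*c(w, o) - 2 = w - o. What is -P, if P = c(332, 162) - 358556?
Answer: 1075496/3 ≈ 3.5850e+5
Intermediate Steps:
c(w, o) = ⅔ - o/3 + w/3 (c(w, o) = ⅔ + (w - o)/3 = ⅔ + (-o/3 + w/3) = ⅔ - o/3 + w/3)
P = -1075496/3 (P = (⅔ - ⅓*162 + (⅓)*332) - 358556 = (⅔ - 54 + 332/3) - 358556 = 172/3 - 358556 = -1075496/3 ≈ -3.5850e+5)
-P = -1*(-1075496/3) = 1075496/3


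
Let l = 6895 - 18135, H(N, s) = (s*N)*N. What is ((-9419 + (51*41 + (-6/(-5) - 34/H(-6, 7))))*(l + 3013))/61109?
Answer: 37975576963/38498670 ≈ 986.41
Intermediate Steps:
H(N, s) = s*N² (H(N, s) = (N*s)*N = s*N²)
l = -11240
((-9419 + (51*41 + (-6/(-5) - 34/H(-6, 7))))*(l + 3013))/61109 = ((-9419 + (51*41 + (-6/(-5) - 34/(7*(-6)²))))*(-11240 + 3013))/61109 = ((-9419 + (2091 + (-6*(-⅕) - 34/(7*36))))*(-8227))*(1/61109) = ((-9419 + (2091 + (6/5 - 34/252)))*(-8227))*(1/61109) = ((-9419 + (2091 + (6/5 - 34*1/252)))*(-8227))*(1/61109) = ((-9419 + (2091 + (6/5 - 17/126)))*(-8227))*(1/61109) = ((-9419 + (2091 + 671/630))*(-8227))*(1/61109) = ((-9419 + 1318001/630)*(-8227))*(1/61109) = -4615969/630*(-8227)*(1/61109) = (37975576963/630)*(1/61109) = 37975576963/38498670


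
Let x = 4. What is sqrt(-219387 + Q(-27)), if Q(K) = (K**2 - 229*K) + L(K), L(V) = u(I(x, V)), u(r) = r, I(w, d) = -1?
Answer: 22*I*sqrt(439) ≈ 460.95*I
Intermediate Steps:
L(V) = -1
Q(K) = -1 + K**2 - 229*K (Q(K) = (K**2 - 229*K) - 1 = -1 + K**2 - 229*K)
sqrt(-219387 + Q(-27)) = sqrt(-219387 + (-1 + (-27)**2 - 229*(-27))) = sqrt(-219387 + (-1 + 729 + 6183)) = sqrt(-219387 + 6911) = sqrt(-212476) = 22*I*sqrt(439)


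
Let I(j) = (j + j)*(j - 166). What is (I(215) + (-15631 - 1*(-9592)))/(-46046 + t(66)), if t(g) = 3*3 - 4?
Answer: -15031/46041 ≈ -0.32647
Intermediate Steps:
t(g) = 5 (t(g) = 9 - 4 = 5)
I(j) = 2*j*(-166 + j) (I(j) = (2*j)*(-166 + j) = 2*j*(-166 + j))
(I(215) + (-15631 - 1*(-9592)))/(-46046 + t(66)) = (2*215*(-166 + 215) + (-15631 - 1*(-9592)))/(-46046 + 5) = (2*215*49 + (-15631 + 9592))/(-46041) = (21070 - 6039)*(-1/46041) = 15031*(-1/46041) = -15031/46041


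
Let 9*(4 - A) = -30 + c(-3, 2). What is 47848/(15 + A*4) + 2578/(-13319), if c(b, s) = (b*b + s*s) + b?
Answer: 5734662106/4781521 ≈ 1199.3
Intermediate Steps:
c(b, s) = b + b² + s² (c(b, s) = (b² + s²) + b = b + b² + s²)
A = 56/9 (A = 4 - (-30 + (-3 + (-3)² + 2²))/9 = 4 - (-30 + (-3 + 9 + 4))/9 = 4 - (-30 + 10)/9 = 4 - ⅑*(-20) = 4 + 20/9 = 56/9 ≈ 6.2222)
47848/(15 + A*4) + 2578/(-13319) = 47848/(15 + (56/9)*4) + 2578/(-13319) = 47848/(15 + 224/9) + 2578*(-1/13319) = 47848/(359/9) - 2578/13319 = 47848*(9/359) - 2578/13319 = 430632/359 - 2578/13319 = 5734662106/4781521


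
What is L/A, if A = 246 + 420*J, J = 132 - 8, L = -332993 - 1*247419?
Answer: -15274/1377 ≈ -11.092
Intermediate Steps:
L = -580412 (L = -332993 - 247419 = -580412)
J = 124
A = 52326 (A = 246 + 420*124 = 246 + 52080 = 52326)
L/A = -580412/52326 = -580412*1/52326 = -15274/1377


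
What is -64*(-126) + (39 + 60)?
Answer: 8163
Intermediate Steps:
-64*(-126) + (39 + 60) = 8064 + 99 = 8163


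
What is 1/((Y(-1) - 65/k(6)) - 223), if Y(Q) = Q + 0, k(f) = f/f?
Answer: -1/289 ≈ -0.0034602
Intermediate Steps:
k(f) = 1
Y(Q) = Q
1/((Y(-1) - 65/k(6)) - 223) = 1/((-1 - 65/1) - 223) = 1/((-1 - 65*1) - 223) = 1/((-1 - 65) - 223) = 1/(-66 - 223) = 1/(-289) = -1/289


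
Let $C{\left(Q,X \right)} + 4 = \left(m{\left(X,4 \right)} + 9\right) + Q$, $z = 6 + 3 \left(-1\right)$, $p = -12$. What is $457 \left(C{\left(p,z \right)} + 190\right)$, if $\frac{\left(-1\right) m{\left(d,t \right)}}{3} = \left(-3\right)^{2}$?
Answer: $71292$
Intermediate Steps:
$m{\left(d,t \right)} = -27$ ($m{\left(d,t \right)} = - 3 \left(-3\right)^{2} = \left(-3\right) 9 = -27$)
$z = 3$ ($z = 6 - 3 = 3$)
$C{\left(Q,X \right)} = -22 + Q$ ($C{\left(Q,X \right)} = -4 + \left(\left(-27 + 9\right) + Q\right) = -4 + \left(-18 + Q\right) = -22 + Q$)
$457 \left(C{\left(p,z \right)} + 190\right) = 457 \left(\left(-22 - 12\right) + 190\right) = 457 \left(-34 + 190\right) = 457 \cdot 156 = 71292$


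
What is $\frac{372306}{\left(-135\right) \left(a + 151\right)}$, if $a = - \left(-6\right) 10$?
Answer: $- \frac{124102}{9495} \approx -13.07$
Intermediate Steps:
$a = 60$ ($a = \left(-1\right) \left(-60\right) = 60$)
$\frac{372306}{\left(-135\right) \left(a + 151\right)} = \frac{372306}{\left(-135\right) \left(60 + 151\right)} = \frac{372306}{\left(-135\right) 211} = \frac{372306}{-28485} = 372306 \left(- \frac{1}{28485}\right) = - \frac{124102}{9495}$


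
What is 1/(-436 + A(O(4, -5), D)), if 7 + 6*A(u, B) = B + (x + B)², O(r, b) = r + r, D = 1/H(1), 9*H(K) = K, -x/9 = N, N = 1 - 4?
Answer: -3/659 ≈ -0.0045523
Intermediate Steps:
N = -3
x = 27 (x = -9*(-3) = 27)
H(K) = K/9
D = 9 (D = 1/((⅑)*1) = 1/(⅑) = 9)
O(r, b) = 2*r
A(u, B) = -7/6 + B/6 + (27 + B)²/6 (A(u, B) = -7/6 + (B + (27 + B)²)/6 = -7/6 + (B/6 + (27 + B)²/6) = -7/6 + B/6 + (27 + B)²/6)
1/(-436 + A(O(4, -5), D)) = 1/(-436 + (-7/6 + (⅙)*9 + (27 + 9)²/6)) = 1/(-436 + (-7/6 + 3/2 + (⅙)*36²)) = 1/(-436 + (-7/6 + 3/2 + (⅙)*1296)) = 1/(-436 + (-7/6 + 3/2 + 216)) = 1/(-436 + 649/3) = 1/(-659/3) = -3/659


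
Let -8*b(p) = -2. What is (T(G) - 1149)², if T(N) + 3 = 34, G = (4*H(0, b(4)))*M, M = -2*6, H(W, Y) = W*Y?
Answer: 1249924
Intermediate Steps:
b(p) = ¼ (b(p) = -⅛*(-2) = ¼)
M = -12
G = 0 (G = (4*(0*(¼)))*(-12) = (4*0)*(-12) = 0*(-12) = 0)
T(N) = 31 (T(N) = -3 + 34 = 31)
(T(G) - 1149)² = (31 - 1149)² = (-1118)² = 1249924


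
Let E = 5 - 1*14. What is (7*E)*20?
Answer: -1260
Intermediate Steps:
E = -9 (E = 5 - 14 = -9)
(7*E)*20 = (7*(-9))*20 = -63*20 = -1260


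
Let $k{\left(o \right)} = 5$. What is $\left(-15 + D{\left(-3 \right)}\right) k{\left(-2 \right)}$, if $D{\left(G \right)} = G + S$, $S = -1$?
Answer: $-95$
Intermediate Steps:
$D{\left(G \right)} = -1 + G$ ($D{\left(G \right)} = G - 1 = -1 + G$)
$\left(-15 + D{\left(-3 \right)}\right) k{\left(-2 \right)} = \left(-15 - 4\right) 5 = \left(-19\right) 5 = -95$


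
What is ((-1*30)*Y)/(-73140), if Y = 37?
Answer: 37/2438 ≈ 0.015176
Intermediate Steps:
((-1*30)*Y)/(-73140) = (-1*30*37)/(-73140) = -30*37*(-1/73140) = -1110*(-1/73140) = 37/2438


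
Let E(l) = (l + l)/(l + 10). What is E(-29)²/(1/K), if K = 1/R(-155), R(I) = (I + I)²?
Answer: 841/8673025 ≈ 9.6967e-5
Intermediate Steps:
R(I) = 4*I² (R(I) = (2*I)² = 4*I²)
K = 1/96100 (K = 1/(4*(-155)²) = 1/(4*24025) = 1/96100 ≈ 1.0406e-5)
E(l) = 2*l/(10 + l) (E(l) = (2*l)/(10 + l) = 2*l/(10 + l))
E(-29)²/(1/K) = (2*(-29)/(10 - 29))²/(1/(1/96100)) = (2*(-29)/(-19))²/96100 = (2*(-29)*(-1/19))²*(1/96100) = (58/19)²*(1/96100) = (3364/361)*(1/96100) = 841/8673025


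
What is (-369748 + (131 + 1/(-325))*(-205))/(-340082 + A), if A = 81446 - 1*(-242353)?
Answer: 25779154/1058395 ≈ 24.357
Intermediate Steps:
A = 323799 (A = 81446 + 242353 = 323799)
(-369748 + (131 + 1/(-325))*(-205))/(-340082 + A) = (-369748 + (131 + 1/(-325))*(-205))/(-340082 + 323799) = (-369748 + (131 - 1/325)*(-205))/(-16283) = (-369748 + (42574/325)*(-205))*(-1/16283) = (-369748 - 1745534/65)*(-1/16283) = -25779154/65*(-1/16283) = 25779154/1058395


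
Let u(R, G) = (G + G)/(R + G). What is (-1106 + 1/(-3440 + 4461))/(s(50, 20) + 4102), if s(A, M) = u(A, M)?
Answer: -7904575/29321078 ≈ -0.26959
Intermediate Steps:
u(R, G) = 2*G/(G + R) (u(R, G) = (2*G)/(G + R) = 2*G/(G + R))
s(A, M) = 2*M/(A + M) (s(A, M) = 2*M/(M + A) = 2*M/(A + M))
(-1106 + 1/(-3440 + 4461))/(s(50, 20) + 4102) = (-1106 + 1/(-3440 + 4461))/(2*20/(50 + 20) + 4102) = (-1106 + 1/1021)/(2*20/70 + 4102) = (-1106 + 1/1021)/(2*20*(1/70) + 4102) = -1129225/(1021*(4/7 + 4102)) = -1129225/(1021*28718/7) = -1129225/1021*7/28718 = -7904575/29321078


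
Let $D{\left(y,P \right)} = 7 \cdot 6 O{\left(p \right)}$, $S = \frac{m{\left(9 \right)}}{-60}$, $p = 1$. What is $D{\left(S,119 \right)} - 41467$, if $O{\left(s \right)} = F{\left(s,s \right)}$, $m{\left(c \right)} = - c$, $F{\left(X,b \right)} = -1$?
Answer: $-41509$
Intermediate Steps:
$O{\left(s \right)} = -1$
$S = \frac{3}{20}$ ($S = \frac{\left(-1\right) 9}{-60} = \left(-9\right) \left(- \frac{1}{60}\right) = \frac{3}{20} \approx 0.15$)
$D{\left(y,P \right)} = -42$ ($D{\left(y,P \right)} = 7 \cdot 6 \left(-1\right) = 7 \left(-6\right) = -42$)
$D{\left(S,119 \right)} - 41467 = -42 - 41467 = -41509$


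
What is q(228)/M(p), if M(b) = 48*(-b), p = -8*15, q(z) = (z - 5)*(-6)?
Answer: -223/960 ≈ -0.23229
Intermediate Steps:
q(z) = 30 - 6*z (q(z) = (-5 + z)*(-6) = 30 - 6*z)
p = -120
M(b) = -48*b
q(228)/M(p) = (30 - 6*228)/((-48*(-120))) = (30 - 1368)/5760 = -1338*1/5760 = -223/960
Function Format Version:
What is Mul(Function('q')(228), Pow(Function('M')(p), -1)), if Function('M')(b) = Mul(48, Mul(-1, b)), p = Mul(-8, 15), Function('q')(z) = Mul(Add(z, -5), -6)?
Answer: Rational(-223, 960) ≈ -0.23229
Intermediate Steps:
Function('q')(z) = Add(30, Mul(-6, z)) (Function('q')(z) = Mul(Add(-5, z), -6) = Add(30, Mul(-6, z)))
p = -120
Function('M')(b) = Mul(-48, b)
Mul(Function('q')(228), Pow(Function('M')(p), -1)) = Mul(Add(30, Mul(-6, 228)), Pow(Mul(-48, -120), -1)) = Mul(Add(30, -1368), Pow(5760, -1)) = Mul(-1338, Rational(1, 5760)) = Rational(-223, 960)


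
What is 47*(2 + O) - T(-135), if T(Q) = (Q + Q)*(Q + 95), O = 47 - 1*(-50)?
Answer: -6147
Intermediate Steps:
O = 97 (O = 47 + 50 = 97)
T(Q) = 2*Q*(95 + Q) (T(Q) = (2*Q)*(95 + Q) = 2*Q*(95 + Q))
47*(2 + O) - T(-135) = 47*(2 + 97) - 2*(-135)*(95 - 135) = 47*99 - 2*(-135)*(-40) = 4653 - 1*10800 = 4653 - 10800 = -6147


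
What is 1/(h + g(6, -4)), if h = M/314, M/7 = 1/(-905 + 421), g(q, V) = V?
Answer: -151976/607911 ≈ -0.25000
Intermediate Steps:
M = -7/484 (M = 7/(-905 + 421) = 7/(-484) = 7*(-1/484) = -7/484 ≈ -0.014463)
h = -7/151976 (h = -7/484/314 = -7/484*1/314 = -7/151976 ≈ -4.6060e-5)
1/(h + g(6, -4)) = 1/(-7/151976 - 4) = 1/(-607911/151976) = -151976/607911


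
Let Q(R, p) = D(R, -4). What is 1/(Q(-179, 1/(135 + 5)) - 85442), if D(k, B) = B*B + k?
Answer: -1/85605 ≈ -1.1682e-5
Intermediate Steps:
D(k, B) = k + B² (D(k, B) = B² + k = k + B²)
Q(R, p) = 16 + R (Q(R, p) = R + (-4)² = R + 16 = 16 + R)
1/(Q(-179, 1/(135 + 5)) - 85442) = 1/((16 - 179) - 85442) = 1/(-163 - 85442) = 1/(-85605) = -1/85605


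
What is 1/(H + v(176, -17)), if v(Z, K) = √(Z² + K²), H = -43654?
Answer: -3358/146587727 - √185/146587727 ≈ -2.3001e-5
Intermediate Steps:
v(Z, K) = √(K² + Z²)
1/(H + v(176, -17)) = 1/(-43654 + √((-17)² + 176²)) = 1/(-43654 + √(289 + 30976)) = 1/(-43654 + √31265) = 1/(-43654 + 13*√185)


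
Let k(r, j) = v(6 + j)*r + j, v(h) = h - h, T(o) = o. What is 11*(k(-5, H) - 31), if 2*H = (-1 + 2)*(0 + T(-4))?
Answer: -363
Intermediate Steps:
v(h) = 0
H = -2 (H = ((-1 + 2)*(0 - 4))/2 = (1*(-4))/2 = (½)*(-4) = -2)
k(r, j) = j (k(r, j) = 0*r + j = 0 + j = j)
11*(k(-5, H) - 31) = 11*(-2 - 31) = 11*(-33) = -363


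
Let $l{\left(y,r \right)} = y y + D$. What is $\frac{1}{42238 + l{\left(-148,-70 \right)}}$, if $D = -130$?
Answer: $\frac{1}{64012} \approx 1.5622 \cdot 10^{-5}$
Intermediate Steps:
$l{\left(y,r \right)} = -130 + y^{2}$ ($l{\left(y,r \right)} = y y - 130 = y^{2} - 130 = -130 + y^{2}$)
$\frac{1}{42238 + l{\left(-148,-70 \right)}} = \frac{1}{42238 - \left(130 - \left(-148\right)^{2}\right)} = \frac{1}{42238 + \left(-130 + 21904\right)} = \frac{1}{42238 + 21774} = \frac{1}{64012}$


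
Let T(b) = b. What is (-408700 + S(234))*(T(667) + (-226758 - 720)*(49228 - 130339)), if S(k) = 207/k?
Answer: -196063259493314325/26 ≈ -7.5409e+15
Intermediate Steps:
(-408700 + S(234))*(T(667) + (-226758 - 720)*(49228 - 130339)) = (-408700 + 207/234)*(667 + (-226758 - 720)*(49228 - 130339)) = (-408700 + 207*(1/234))*(667 - 227478*(-81111)) = (-408700 + 23/26)*(667 + 18450968058) = -10626177/26*18450968725 = -196063259493314325/26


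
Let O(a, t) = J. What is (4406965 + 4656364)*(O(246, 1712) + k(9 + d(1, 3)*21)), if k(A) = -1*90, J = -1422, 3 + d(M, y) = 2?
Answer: -13703753448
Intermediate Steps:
d(M, y) = -1 (d(M, y) = -3 + 2 = -1)
O(a, t) = -1422
k(A) = -90
(4406965 + 4656364)*(O(246, 1712) + k(9 + d(1, 3)*21)) = (4406965 + 4656364)*(-1422 - 90) = 9063329*(-1512) = -13703753448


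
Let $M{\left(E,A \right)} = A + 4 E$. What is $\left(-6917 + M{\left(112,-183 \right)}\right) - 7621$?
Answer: $-14273$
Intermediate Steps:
$\left(-6917 + M{\left(112,-183 \right)}\right) - 7621 = \left(-6917 + \left(-183 + 4 \cdot 112\right)\right) - 7621 = \left(-6917 + \left(-183 + 448\right)\right) - 7621 = \left(-6917 + 265\right) - 7621 = -6652 - 7621 = -14273$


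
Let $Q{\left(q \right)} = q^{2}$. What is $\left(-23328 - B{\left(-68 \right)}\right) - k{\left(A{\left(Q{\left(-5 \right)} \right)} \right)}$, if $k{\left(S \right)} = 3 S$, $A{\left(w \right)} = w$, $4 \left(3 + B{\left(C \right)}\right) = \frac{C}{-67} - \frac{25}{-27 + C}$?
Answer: $- \frac{119154427}{5092} \approx -23400.0$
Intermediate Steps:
$B{\left(C \right)} = -3 - \frac{25}{4 \left(-27 + C\right)} - \frac{C}{268}$ ($B{\left(C \right)} = -3 + \frac{\frac{C}{-67} - \frac{25}{-27 + C}}{4} = -3 + \frac{C \left(- \frac{1}{67}\right) - \frac{25}{-27 + C}}{4} = -3 + \frac{- \frac{C}{67} - \frac{25}{-27 + C}}{4} = -3 + \frac{- \frac{25}{-27 + C} - \frac{C}{67}}{4} = -3 - \left(\frac{C}{268} + \frac{25}{4 \left(-27 + C\right)}\right) = -3 - \frac{25}{4 \left(-27 + C\right)} - \frac{C}{268}$)
$\left(-23328 - B{\left(-68 \right)}\right) - k{\left(A{\left(Q{\left(-5 \right)} \right)} \right)} = \left(-23328 - \frac{20033 - \left(-68\right)^{2} - -52836}{268 \left(-27 - 68\right)}\right) - 3 \left(-5\right)^{2} = \left(-23328 - \frac{20033 - 4624 + 52836}{268 \left(-95\right)}\right) - 3 \cdot 25 = \left(-23328 - \frac{1}{268} \left(- \frac{1}{95}\right) \left(20033 - 4624 + 52836\right)\right) - 75 = \left(-23328 - \frac{1}{268} \left(- \frac{1}{95}\right) 68245\right) - 75 = \left(-23328 - - \frac{13649}{5092}\right) - 75 = \left(-23328 + \frac{13649}{5092}\right) - 75 = - \frac{118772527}{5092} - 75 = - \frac{119154427}{5092}$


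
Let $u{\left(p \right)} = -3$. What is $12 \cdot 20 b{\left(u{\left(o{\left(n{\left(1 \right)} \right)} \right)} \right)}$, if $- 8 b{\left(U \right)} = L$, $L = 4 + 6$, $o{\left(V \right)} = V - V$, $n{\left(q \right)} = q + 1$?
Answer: $-300$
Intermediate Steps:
$n{\left(q \right)} = 1 + q$
$o{\left(V \right)} = 0$
$L = 10$
$b{\left(U \right)} = - \frac{5}{4}$ ($b{\left(U \right)} = \left(- \frac{1}{8}\right) 10 = - \frac{5}{4}$)
$12 \cdot 20 b{\left(u{\left(o{\left(n{\left(1 \right)} \right)} \right)} \right)} = 12 \cdot 20 \left(- \frac{5}{4}\right) = 240 \left(- \frac{5}{4}\right) = -300$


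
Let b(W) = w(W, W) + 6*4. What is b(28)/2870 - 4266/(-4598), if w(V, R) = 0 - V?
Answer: 3056257/3299065 ≈ 0.92640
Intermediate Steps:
w(V, R) = -V
b(W) = 24 - W (b(W) = -W + 6*4 = -W + 24 = 24 - W)
b(28)/2870 - 4266/(-4598) = (24 - 1*28)/2870 - 4266/(-4598) = (24 - 28)*(1/2870) - 4266*(-1/4598) = -4*1/2870 + 2133/2299 = -2/1435 + 2133/2299 = 3056257/3299065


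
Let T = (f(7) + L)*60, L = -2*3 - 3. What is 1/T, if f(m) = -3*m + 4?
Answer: -1/1560 ≈ -0.00064103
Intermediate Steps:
f(m) = 4 - 3*m
L = -9 (L = -6 - 3 = -9)
T = -1560 (T = ((4 - 3*7) - 9)*60 = ((4 - 21) - 9)*60 = (-17 - 9)*60 = -26*60 = -1560)
1/T = 1/(-1560) = -1/1560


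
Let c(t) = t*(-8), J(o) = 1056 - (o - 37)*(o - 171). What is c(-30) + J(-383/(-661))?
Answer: -2145638336/436921 ≈ -4910.8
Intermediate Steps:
J(o) = 1056 - (-171 + o)*(-37 + o) (J(o) = 1056 - (-37 + o)*(-171 + o) = 1056 - (-171 + o)*(-37 + o))
c(t) = -8*t
c(-30) + J(-383/(-661)) = -8*(-30) + (-5271 - (-383/(-661))² + 208*(-383/(-661))) = 240 + (-5271 - (-383*(-1/661))² + 208*(-383*(-1/661))) = 240 + (-5271 - (383/661)² + 208*(383/661)) = 240 + (-5271 - 1*146689/436921 + 79664/661) = 240 + (-5271 - 146689/436921 + 79664/661) = 240 - 2250499376/436921 = -2145638336/436921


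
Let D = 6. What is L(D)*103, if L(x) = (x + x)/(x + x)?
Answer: 103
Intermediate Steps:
L(x) = 1 (L(x) = (2*x)/((2*x)) = (2*x)*(1/(2*x)) = 1)
L(D)*103 = 1*103 = 103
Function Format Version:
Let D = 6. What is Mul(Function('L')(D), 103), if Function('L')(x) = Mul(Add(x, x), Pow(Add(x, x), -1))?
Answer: 103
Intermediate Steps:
Function('L')(x) = 1 (Function('L')(x) = Mul(Mul(2, x), Pow(Mul(2, x), -1)) = Mul(Mul(2, x), Mul(Rational(1, 2), Pow(x, -1))) = 1)
Mul(Function('L')(D), 103) = Mul(1, 103) = 103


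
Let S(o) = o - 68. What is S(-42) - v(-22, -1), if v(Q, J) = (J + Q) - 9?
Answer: -78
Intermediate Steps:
S(o) = -68 + o
v(Q, J) = -9 + J + Q
S(-42) - v(-22, -1) = (-68 - 42) - (-9 - 1 - 22) = -110 - 1*(-32) = -110 + 32 = -78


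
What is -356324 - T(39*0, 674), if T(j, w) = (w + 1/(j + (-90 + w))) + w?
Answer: -208880449/584 ≈ -3.5767e+5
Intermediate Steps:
T(j, w) = 1/(-90 + j + w) + 2*w (T(j, w) = (w + 1/(-90 + j + w)) + w = 1/(-90 + j + w) + 2*w)
-356324 - T(39*0, 674) = -356324 - (1 - 180*674 + 2*674² + 2*(39*0)*674)/(-90 + 39*0 + 674) = -356324 - (1 - 121320 + 2*454276 + 2*0*674)/(-90 + 0 + 674) = -356324 - (1 - 121320 + 908552 + 0)/584 = -356324 - 787233/584 = -208880449/584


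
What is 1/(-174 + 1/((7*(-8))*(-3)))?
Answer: -168/29231 ≈ -0.0057473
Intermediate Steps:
1/(-174 + 1/((7*(-8))*(-3))) = 1/(-174 + 1/(-56*(-3))) = 1/(-174 + 1/168) = 1/(-29231/168) = -168/29231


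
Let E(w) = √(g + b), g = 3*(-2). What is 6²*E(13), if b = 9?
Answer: 36*√3 ≈ 62.354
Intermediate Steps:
g = -6
E(w) = √3 (E(w) = √(-6 + 9) = √3)
6²*E(13) = 6²*√3 = 36*√3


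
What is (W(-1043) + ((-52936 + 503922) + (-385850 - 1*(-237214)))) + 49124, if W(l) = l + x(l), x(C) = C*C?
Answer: 1438280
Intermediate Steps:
x(C) = C²
W(l) = l + l²
(W(-1043) + ((-52936 + 503922) + (-385850 - 1*(-237214)))) + 49124 = (-1043*(1 - 1043) + ((-52936 + 503922) + (-385850 - 1*(-237214)))) + 49124 = (-1043*(-1042) + (450986 + (-385850 + 237214))) + 49124 = (1086806 + (450986 - 148636)) + 49124 = (1086806 + 302350) + 49124 = 1389156 + 49124 = 1438280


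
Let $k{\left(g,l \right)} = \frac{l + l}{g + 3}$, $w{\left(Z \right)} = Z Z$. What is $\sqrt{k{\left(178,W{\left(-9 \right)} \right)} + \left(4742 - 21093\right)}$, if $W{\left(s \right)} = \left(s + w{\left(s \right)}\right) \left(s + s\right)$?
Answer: $\frac{i \sqrt{536144263}}{181} \approx 127.93 i$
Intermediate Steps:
$w{\left(Z \right)} = Z^{2}$
$W{\left(s \right)} = 2 s \left(s + s^{2}\right)$ ($W{\left(s \right)} = \left(s + s^{2}\right) \left(s + s\right) = \left(s + s^{2}\right) 2 s = 2 s \left(s + s^{2}\right)$)
$k{\left(g,l \right)} = \frac{2 l}{3 + g}$
$\sqrt{k{\left(178,W{\left(-9 \right)} \right)} + \left(4742 - 21093\right)} = \sqrt{\frac{2 \cdot 2 \left(-9\right)^{2} \left(1 - 9\right)}{3 + 178} + \left(4742 - 21093\right)} = \sqrt{\frac{2 \cdot 2 \cdot 81 \left(-8\right)}{181} + \left(4742 - 21093\right)} = \sqrt{2 \left(-1296\right) \frac{1}{181} - 16351} = \sqrt{- \frac{2592}{181} - 16351} = \sqrt{- \frac{2962123}{181}} = \frac{i \sqrt{536144263}}{181}$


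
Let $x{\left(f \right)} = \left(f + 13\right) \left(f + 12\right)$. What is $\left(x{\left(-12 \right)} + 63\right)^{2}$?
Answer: $3969$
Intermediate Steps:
$x{\left(f \right)} = \left(12 + f\right) \left(13 + f\right)$ ($x{\left(f \right)} = \left(13 + f\right) \left(12 + f\right) = \left(12 + f\right) \left(13 + f\right)$)
$\left(x{\left(-12 \right)} + 63\right)^{2} = \left(\left(156 + \left(-12\right)^{2} + 25 \left(-12\right)\right) + 63\right)^{2} = \left(\left(156 + 144 - 300\right) + 63\right)^{2} = \left(0 + 63\right)^{2} = 63^{2} = 3969$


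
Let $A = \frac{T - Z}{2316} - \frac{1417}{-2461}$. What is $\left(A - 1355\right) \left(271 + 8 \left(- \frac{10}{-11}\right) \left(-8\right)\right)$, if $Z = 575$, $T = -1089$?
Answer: $- \frac{410945221918}{1424919} \approx -2.884 \cdot 10^{5}$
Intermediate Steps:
$A = - \frac{203333}{1424919}$ ($A = \frac{-1089 - 575}{2316} - \frac{1417}{-2461} = \left(-1089 - 575\right) \frac{1}{2316} - - \frac{1417}{2461} = \left(-1664\right) \frac{1}{2316} + \frac{1417}{2461} = - \frac{416}{579} + \frac{1417}{2461} = - \frac{203333}{1424919} \approx -0.1427$)
$\left(A - 1355\right) \left(271 + 8 \left(- \frac{10}{-11}\right) \left(-8\right)\right) = \left(- \frac{203333}{1424919} - 1355\right) \left(271 + 8 \left(- \frac{10}{-11}\right) \left(-8\right)\right) = - \frac{1930968578 \left(271 + 8 \left(\left(-10\right) \left(- \frac{1}{11}\right)\right) \left(-8\right)\right)}{1424919} = - \frac{1930968578 \left(271 + 8 \cdot \frac{10}{11} \left(-8\right)\right)}{1424919} = - \frac{1930968578 \left(271 + \frac{80}{11} \left(-8\right)\right)}{1424919} = - \frac{1930968578 \left(271 - \frac{640}{11}\right)}{1424919} = \left(- \frac{1930968578}{1424919}\right) \frac{2341}{11} = - \frac{410945221918}{1424919}$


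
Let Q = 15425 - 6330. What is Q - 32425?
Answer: -23330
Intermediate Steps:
Q = 9095
Q - 32425 = 9095 - 32425 = -23330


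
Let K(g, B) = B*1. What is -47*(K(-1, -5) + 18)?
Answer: -611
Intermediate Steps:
K(g, B) = B
-47*(K(-1, -5) + 18) = -47*(-5 + 18) = -47*13 = -611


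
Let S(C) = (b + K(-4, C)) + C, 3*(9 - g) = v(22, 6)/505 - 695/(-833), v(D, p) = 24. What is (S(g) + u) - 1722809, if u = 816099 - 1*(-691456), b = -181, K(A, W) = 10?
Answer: -271854285887/1261995 ≈ -2.1542e+5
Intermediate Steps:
g = 10986988/1261995 (g = 9 - (24/505 - 695/(-833))/3 = 9 - (24*(1/505) - 695*(-1/833))/3 = 9 - (24/505 + 695/833)/3 = 9 - ⅓*370967/420665 = 9 - 370967/1261995 = 10986988/1261995 ≈ 8.7061)
S(C) = -171 + C (S(C) = (-181 + 10) + C = -171 + C)
u = 1507555 (u = 816099 + 691456 = 1507555)
(S(g) + u) - 1722809 = ((-171 + 10986988/1261995) + 1507555) - 1722809 = (-204814157/1261995 + 1507555) - 1722809 = 1902322058068/1261995 - 1722809 = -271854285887/1261995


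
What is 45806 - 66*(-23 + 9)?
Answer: 46730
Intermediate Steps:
45806 - 66*(-23 + 9) = 45806 - 66*(-14) = 45806 + 924 = 46730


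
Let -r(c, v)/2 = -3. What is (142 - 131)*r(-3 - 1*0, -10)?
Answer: 66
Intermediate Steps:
r(c, v) = 6 (r(c, v) = -2*(-3) = 6)
(142 - 131)*r(-3 - 1*0, -10) = (142 - 131)*6 = 11*6 = 66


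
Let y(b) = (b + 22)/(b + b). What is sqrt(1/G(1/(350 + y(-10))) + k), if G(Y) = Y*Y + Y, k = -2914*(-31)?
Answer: sqrt(1739687489310)/4380 ≈ 301.14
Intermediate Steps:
y(b) = (22 + b)/(2*b) (y(b) = (22 + b)/((2*b)) = (22 + b)*(1/(2*b)) = (22 + b)/(2*b))
k = 90334
G(Y) = Y + Y**2 (G(Y) = Y**2 + Y = Y + Y**2)
sqrt(1/G(1/(350 + y(-10))) + k) = sqrt(1/((1 + 1/(350 + (1/2)*(22 - 10)/(-10)))/(350 + (1/2)*(22 - 10)/(-10))) + 90334) = sqrt(1/((1 + 1/(350 + (1/2)*(-1/10)*12))/(350 + (1/2)*(-1/10)*12)) + 90334) = sqrt(1/((1 + 1/(350 - 3/5))/(350 - 3/5)) + 90334) = sqrt(1/((1 + 1/(1747/5))/(1747/5)) + 90334) = sqrt(1/(5*(1 + 5/1747)/1747) + 90334) = sqrt(1/((5/1747)*(1752/1747)) + 90334) = sqrt(1/(8760/3052009) + 90334) = sqrt(3052009/8760 + 90334) = sqrt(794377849/8760) = sqrt(1739687489310)/4380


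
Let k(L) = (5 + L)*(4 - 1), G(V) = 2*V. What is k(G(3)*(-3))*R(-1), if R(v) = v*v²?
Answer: 39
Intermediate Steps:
R(v) = v³
k(L) = 15 + 3*L (k(L) = (5 + L)*3 = 15 + 3*L)
k(G(3)*(-3))*R(-1) = (15 + 3*((2*3)*(-3)))*(-1)³ = (15 + 3*(6*(-3)))*(-1) = (15 + 3*(-18))*(-1) = (15 - 54)*(-1) = -39*(-1) = 39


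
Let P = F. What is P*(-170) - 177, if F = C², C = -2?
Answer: -857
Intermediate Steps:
F = 4 (F = (-2)² = 4)
P = 4
P*(-170) - 177 = 4*(-170) - 177 = -680 - 177 = -857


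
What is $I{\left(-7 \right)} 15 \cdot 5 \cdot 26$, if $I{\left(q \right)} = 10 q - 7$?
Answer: $-150150$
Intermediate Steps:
$I{\left(q \right)} = -7 + 10 q$
$I{\left(-7 \right)} 15 \cdot 5 \cdot 26 = \left(-7 + 10 \left(-7\right)\right) 15 \cdot 5 \cdot 26 = \left(-7 - 70\right) 75 \cdot 26 = \left(-77\right) 75 \cdot 26 = \left(-5775\right) 26 = -150150$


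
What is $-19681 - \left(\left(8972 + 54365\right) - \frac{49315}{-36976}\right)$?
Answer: $- \frac{3069722883}{36976} \approx -83019.0$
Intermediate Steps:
$-19681 - \left(\left(8972 + 54365\right) - \frac{49315}{-36976}\right) = -19681 - \left(63337 - - \frac{49315}{36976}\right) = -19681 - \left(63337 + \frac{49315}{36976}\right) = -19681 - \frac{2341998227}{36976} = - \frac{3069722883}{36976}$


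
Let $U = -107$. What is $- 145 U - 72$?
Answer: $15443$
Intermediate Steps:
$- 145 U - 72 = \left(-145\right) \left(-107\right) - 72 = 15515 - 72 = 15443$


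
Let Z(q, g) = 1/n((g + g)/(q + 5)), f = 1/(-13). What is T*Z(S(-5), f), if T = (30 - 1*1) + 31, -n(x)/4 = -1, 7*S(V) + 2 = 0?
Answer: 15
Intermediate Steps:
S(V) = -2/7 (S(V) = -2/7 + (⅐)*0 = -2/7 + 0 = -2/7)
n(x) = 4 (n(x) = -4*(-1) = 4)
f = -1/13 ≈ -0.076923
T = 60 (T = (30 - 1) + 31 = 29 + 31 = 60)
Z(q, g) = ¼ (Z(q, g) = 1/4 = ¼)
T*Z(S(-5), f) = 60*(¼) = 15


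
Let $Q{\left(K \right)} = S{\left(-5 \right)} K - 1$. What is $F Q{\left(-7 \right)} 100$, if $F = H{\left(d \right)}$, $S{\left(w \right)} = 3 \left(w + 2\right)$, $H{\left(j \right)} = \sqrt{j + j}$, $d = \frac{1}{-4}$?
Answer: $3100 i \sqrt{2} \approx 4384.1 i$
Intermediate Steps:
$d = - \frac{1}{4} \approx -0.25$
$H{\left(j \right)} = \sqrt{2} \sqrt{j}$ ($H{\left(j \right)} = \sqrt{2 j} = \sqrt{2} \sqrt{j}$)
$S{\left(w \right)} = 6 + 3 w$ ($S{\left(w \right)} = 3 \left(2 + w\right) = 6 + 3 w$)
$F = \frac{i \sqrt{2}}{2}$ ($F = \sqrt{2} \sqrt{- \frac{1}{4}} = \sqrt{2} \frac{i}{2} = \frac{i \sqrt{2}}{2} \approx 0.70711 i$)
$Q{\left(K \right)} = -1 - 9 K$ ($Q{\left(K \right)} = \left(6 + 3 \left(-5\right)\right) K - 1 = \left(6 - 15\right) K - 1 = - 9 K - 1 = -1 - 9 K$)
$F Q{\left(-7 \right)} 100 = \frac{i \sqrt{2}}{2} \left(-1 - -63\right) 100 = \frac{i \sqrt{2}}{2} \left(-1 + 63\right) 100 = \frac{i \sqrt{2}}{2} \cdot 62 \cdot 100 = 31 i \sqrt{2} \cdot 100 = 3100 i \sqrt{2}$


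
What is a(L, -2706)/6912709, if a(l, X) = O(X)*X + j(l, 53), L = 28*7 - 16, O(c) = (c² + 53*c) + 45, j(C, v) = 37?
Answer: -19426544441/6912709 ≈ -2810.3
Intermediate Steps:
O(c) = 45 + c² + 53*c
L = 180 (L = 196 - 16 = 180)
a(l, X) = 37 + X*(45 + X² + 53*X) (a(l, X) = (45 + X² + 53*X)*X + 37 = X*(45 + X² + 53*X) + 37 = 37 + X*(45 + X² + 53*X))
a(L, -2706)/6912709 = (37 - 2706*(45 + (-2706)² + 53*(-2706)))/6912709 = (37 - 2706*(45 + 7322436 - 143418))*(1/6912709) = (37 - 2706*7179063)*(1/6912709) = (37 - 19426544478)*(1/6912709) = -19426544441*1/6912709 = -19426544441/6912709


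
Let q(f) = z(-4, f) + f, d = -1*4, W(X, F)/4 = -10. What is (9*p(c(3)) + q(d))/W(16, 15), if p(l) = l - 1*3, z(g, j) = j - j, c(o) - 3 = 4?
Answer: -⅘ ≈ -0.80000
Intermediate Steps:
W(X, F) = -40 (W(X, F) = 4*(-10) = -40)
c(o) = 7 (c(o) = 3 + 4 = 7)
z(g, j) = 0
p(l) = -3 + l (p(l) = l - 3 = -3 + l)
d = -4
q(f) = f (q(f) = 0 + f = f)
(9*p(c(3)) + q(d))/W(16, 15) = (9*(-3 + 7) - 4)/(-40) = -(9*4 - 4)/40 = -(36 - 4)/40 = -1/40*32 = -⅘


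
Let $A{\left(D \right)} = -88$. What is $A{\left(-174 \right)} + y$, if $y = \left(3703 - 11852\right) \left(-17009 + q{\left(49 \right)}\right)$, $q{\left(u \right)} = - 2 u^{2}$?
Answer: $177737751$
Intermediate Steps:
$y = 177737839$ ($y = \left(3703 - 11852\right) \left(-17009 - 2 \cdot 49^{2}\right) = - 8149 \left(-17009 - 4802\right) = \left(-8149\right) \left(-21811\right) = 177737839$)
$A{\left(-174 \right)} + y = -88 + 177737839 = 177737751$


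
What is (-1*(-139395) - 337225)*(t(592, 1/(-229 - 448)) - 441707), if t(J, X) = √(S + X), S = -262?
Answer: 87382895810 - 989150*I*√4803315/677 ≈ 8.7383e+10 - 3.2022e+6*I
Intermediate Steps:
t(J, X) = √(-262 + X)
(-1*(-139395) - 337225)*(t(592, 1/(-229 - 448)) - 441707) = (-1*(-139395) - 337225)*(√(-262 + 1/(-229 - 448)) - 441707) = (139395 - 337225)*(√(-262 + 1/(-677)) - 441707) = -197830*(√(-262 - 1/677) - 441707) = -197830*(√(-177375/677) - 441707) = -197830*(5*I*√4803315/677 - 441707) = -197830*(-441707 + 5*I*√4803315/677) = 87382895810 - 989150*I*√4803315/677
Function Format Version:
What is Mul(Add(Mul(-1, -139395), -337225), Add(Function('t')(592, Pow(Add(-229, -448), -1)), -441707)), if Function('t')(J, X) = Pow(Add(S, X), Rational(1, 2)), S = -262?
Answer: Add(87382895810, Mul(Rational(-989150, 677), I, Pow(4803315, Rational(1, 2)))) ≈ Add(8.7383e+10, Mul(-3.2022e+6, I))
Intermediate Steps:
Function('t')(J, X) = Pow(Add(-262, X), Rational(1, 2))
Mul(Add(Mul(-1, -139395), -337225), Add(Function('t')(592, Pow(Add(-229, -448), -1)), -441707)) = Mul(Add(Mul(-1, -139395), -337225), Add(Pow(Add(-262, Pow(Add(-229, -448), -1)), Rational(1, 2)), -441707)) = Mul(Add(139395, -337225), Add(Pow(Add(-262, Pow(-677, -1)), Rational(1, 2)), -441707)) = Mul(-197830, Add(Pow(Add(-262, Rational(-1, 677)), Rational(1, 2)), -441707)) = Mul(-197830, Add(Pow(Rational(-177375, 677), Rational(1, 2)), -441707)) = Mul(-197830, Add(Mul(Rational(5, 677), I, Pow(4803315, Rational(1, 2))), -441707)) = Mul(-197830, Add(-441707, Mul(Rational(5, 677), I, Pow(4803315, Rational(1, 2))))) = Add(87382895810, Mul(Rational(-989150, 677), I, Pow(4803315, Rational(1, 2))))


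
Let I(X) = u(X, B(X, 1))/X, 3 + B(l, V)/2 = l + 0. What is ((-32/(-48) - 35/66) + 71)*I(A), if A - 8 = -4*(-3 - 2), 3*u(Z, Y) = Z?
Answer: 1565/66 ≈ 23.712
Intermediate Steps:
B(l, V) = -6 + 2*l (B(l, V) = -6 + 2*(l + 0) = -6 + 2*l)
u(Z, Y) = Z/3
A = 28 (A = 8 - 4*(-3 - 2) = 8 - 4*(-5) = 8 + 20 = 28)
I(X) = ⅓ (I(X) = (X/3)/X = ⅓)
((-32/(-48) - 35/66) + 71)*I(A) = ((-32/(-48) - 35/66) + 71)*(⅓) = ((-32*(-1/48) - 35*1/66) + 71)*(⅓) = ((⅔ - 35/66) + 71)*(⅓) = (3/22 + 71)*(⅓) = (1565/22)*(⅓) = 1565/66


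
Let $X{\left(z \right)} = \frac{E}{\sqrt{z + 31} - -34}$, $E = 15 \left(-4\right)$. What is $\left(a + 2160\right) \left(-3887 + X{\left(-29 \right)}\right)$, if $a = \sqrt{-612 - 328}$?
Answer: $- \frac{4846649040}{577} + \frac{64800 \sqrt{2}}{577} - \frac{4487638 i \sqrt{235}}{577} + \frac{60 i \sqrt{470}}{577} \approx -8.3996 \cdot 10^{6} - 1.1923 \cdot 10^{5} i$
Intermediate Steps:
$E = -60$
$a = 2 i \sqrt{235}$ ($a = \sqrt{-940} = 2 i \sqrt{235} \approx 30.659 i$)
$X{\left(z \right)} = - \frac{60}{34 + \sqrt{31 + z}}$ ($X{\left(z \right)} = - \frac{60}{\sqrt{z + 31} - -34} = - \frac{60}{\sqrt{31 + z} + 34} = - \frac{60}{34 + \sqrt{31 + z}}$)
$\left(a + 2160\right) \left(-3887 + X{\left(-29 \right)}\right) = \left(2 i \sqrt{235} + 2160\right) \left(-3887 - \frac{60}{34 + \sqrt{31 - 29}}\right) = \left(2160 + 2 i \sqrt{235}\right) \left(-3887 - \frac{60}{34 + \sqrt{2}}\right) = \left(-3887 - \frac{60}{34 + \sqrt{2}}\right) \left(2160 + 2 i \sqrt{235}\right)$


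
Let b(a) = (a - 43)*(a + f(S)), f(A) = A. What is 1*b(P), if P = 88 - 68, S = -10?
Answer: -230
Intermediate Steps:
P = 20
b(a) = (-43 + a)*(-10 + a) (b(a) = (a - 43)*(a - 10) = (-43 + a)*(-10 + a))
1*b(P) = 1*(430 + 20² - 53*20) = 1*(430 + 400 - 1060) = 1*(-230) = -230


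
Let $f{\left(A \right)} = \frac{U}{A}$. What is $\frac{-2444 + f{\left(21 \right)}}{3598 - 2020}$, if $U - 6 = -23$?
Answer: $- \frac{51341}{33138} \approx -1.5493$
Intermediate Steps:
$U = -17$ ($U = 6 - 23 = -17$)
$f{\left(A \right)} = - \frac{17}{A}$
$\frac{-2444 + f{\left(21 \right)}}{3598 - 2020} = \frac{-2444 - \frac{17}{21}}{3598 - 2020} = \frac{-2444 - \frac{17}{21}}{1578} = \left(-2444 - \frac{17}{21}\right) \frac{1}{1578} = \left(- \frac{51341}{21}\right) \frac{1}{1578} = - \frac{51341}{33138}$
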